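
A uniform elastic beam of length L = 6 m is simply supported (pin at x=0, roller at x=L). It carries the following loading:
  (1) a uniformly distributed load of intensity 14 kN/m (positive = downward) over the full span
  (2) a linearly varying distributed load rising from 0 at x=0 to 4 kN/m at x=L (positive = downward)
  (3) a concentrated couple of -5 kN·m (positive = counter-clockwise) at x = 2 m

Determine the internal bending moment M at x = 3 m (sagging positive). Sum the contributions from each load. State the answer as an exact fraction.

Load 1 — uniform load w=14 kN/m over full span:
  M_1 = wx(L-x)/2 = 14·3·(6-3)/2 = 63 kN·m
Load 2 — triangular load w₀=4 kN/m (0→w₀ over full span):
  M_2 = w₀Lx/6 - w₀x³/(6L) = 4·6·3/6 - 4·3³/(6·6) = 9 kN·m
Load 3 — applied couple M₀=-5 kN·m at a=2 m (b=L-a=4):
  M_3 = M₀x/L - M₀  [x>a] = (-5)·3/6 - (-5) = 5/2 kN·m
Superposition: M = Σ M_i = 149/2 kN·m ≈ 74.500000 kN·m

M(3) = 149/2 kN·m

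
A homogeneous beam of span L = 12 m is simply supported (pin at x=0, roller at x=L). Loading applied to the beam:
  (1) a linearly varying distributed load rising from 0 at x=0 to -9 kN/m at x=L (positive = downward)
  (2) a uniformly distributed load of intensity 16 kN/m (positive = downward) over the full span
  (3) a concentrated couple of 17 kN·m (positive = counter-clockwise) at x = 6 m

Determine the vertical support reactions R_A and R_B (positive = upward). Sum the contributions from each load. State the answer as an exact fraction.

R_A = 953/12 kN, R_B = 703/12 kN

Load 1 — triangular load w₀=-9 kN/m (0→w₀ over full span):
  R_A = w₀L/6 = (-9)·12/6 = -18 kN
  R_B = w₀L/3 = (-9)·12/3 = -36 kN
Load 2 — uniform load w=16 kN/m over full span:
  R_A = wL/2 = 16·12/2 = 96 kN
  R_B = wL/2 = 16·12/2 = 96 kN
Load 3 — applied couple M₀=17 kN·m at a=6 m (b=L-a=6):
  R_A = M₀/L = 17/12 kN
  R_B = -M₀/L = -17/12 kN
Superposition: R_A = 953/12 kN, R_B = 703/12 kN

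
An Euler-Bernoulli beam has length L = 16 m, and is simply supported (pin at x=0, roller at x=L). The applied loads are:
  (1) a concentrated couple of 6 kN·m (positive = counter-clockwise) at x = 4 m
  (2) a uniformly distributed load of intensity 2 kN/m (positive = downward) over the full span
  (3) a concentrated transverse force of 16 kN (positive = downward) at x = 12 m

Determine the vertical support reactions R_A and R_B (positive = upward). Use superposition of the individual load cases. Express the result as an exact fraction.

Load 1 — applied couple M₀=6 kN·m at a=4 m (b=L-a=12):
  R_A = M₀/L = 6/16 = 3/8 kN
  R_B = -M₀/L = -6/16 = -3/8 kN
Load 2 — uniform load w=2 kN/m over full span:
  R_A = wL/2 = 2·16/2 = 16 kN
  R_B = wL/2 = 2·16/2 = 16 kN
Load 3 — point force P=16 kN at a=12 m (b=L-a=4):
  R_A = Pb/L = 16·4/16 = 4 kN
  R_B = Pa/L = 16·12/16 = 12 kN
Superposition: R_A = 163/8 kN, R_B = 221/8 kN

R_A = 163/8 kN, R_B = 221/8 kN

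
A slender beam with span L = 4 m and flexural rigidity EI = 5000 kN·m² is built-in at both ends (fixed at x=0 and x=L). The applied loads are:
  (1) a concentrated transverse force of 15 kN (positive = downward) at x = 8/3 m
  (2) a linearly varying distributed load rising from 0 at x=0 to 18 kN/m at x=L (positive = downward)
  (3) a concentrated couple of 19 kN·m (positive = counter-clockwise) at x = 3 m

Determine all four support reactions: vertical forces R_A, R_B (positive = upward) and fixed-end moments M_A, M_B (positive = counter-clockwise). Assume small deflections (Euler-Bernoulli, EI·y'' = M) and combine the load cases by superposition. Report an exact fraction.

R_A = 28847/1440 kN, M_A = 14387/720 kN·m, R_B = 44593/1440 kN, M_B = -19333/720 kN·m

Load 1 — point force P=15 kN at a=8/3 m (b=L-a=4/3):
  R_A = Pb²(3a+b)/L³ = 15·(4/3)²·(3·(8/3)+(4/3))/4³ = 35/9 kN
  M_A = Pab²/L² = 15·(8/3)·(4/3)²/4² = 40/9 kN·m
  R_B = Pa²(a+3b)/L³ = 15·(8/3)²·((8/3)+3·(4/3))/4³ = 100/9 kN
  M_B = -Pa²b/L² = -15·(8/3)²·(4/3)/4² = -80/9 kN·m
Load 2 — triangular load w₀=18 kN/m (0→w₀ over full span):
  R_A = 3w₀L/20 = 3·18·4/20 = 54/5 kN
  M_A = w₀L²/30 = 18·4²/30 = 48/5 kN·m
  R_B = 7w₀L/20 = 7·18·4/20 = 126/5 kN
  M_B = -w₀L²/20 = -18·4²/20 = -72/5 kN·m
Load 3 — applied couple M₀=19 kN·m at a=3 m (b=L-a=1):
  R_A = 6M₀ab/L³ = 6·19·3·1/4³ = 171/32 kN
  M_A = M₀b(2a-b)/L² = 19·1·(2·3-1)/4² = 95/16 kN·m
  R_B = -6M₀ab/L³ = -6·19·3·1/4³ = -171/32 kN
  M_B = M₀a(2b-a)/L² = 19·3·(2·1-3)/4² = -57/16 kN·m
Superposition: R_A = 28847/1440 kN, M_A = 14387/720 kN·m, R_B = 44593/1440 kN, M_B = -19333/720 kN·m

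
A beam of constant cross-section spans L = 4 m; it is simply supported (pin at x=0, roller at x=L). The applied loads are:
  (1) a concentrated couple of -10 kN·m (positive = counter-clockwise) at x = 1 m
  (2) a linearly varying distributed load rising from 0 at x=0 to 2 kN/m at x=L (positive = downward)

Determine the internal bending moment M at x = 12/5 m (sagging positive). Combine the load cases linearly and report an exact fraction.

M(12/5) = 756/125 kN·m

Load 1 — applied couple M₀=-10 kN·m at a=1 m (b=L-a=3):
  M_1 = M₀x/L - M₀  [x>a] = (-10)·(12/5)/4 - (-10) = 4 kN·m
Load 2 — triangular load w₀=2 kN/m (0→w₀ over full span):
  M_2 = w₀Lx/6 - w₀x³/(6L) = 2·4·(12/5)/6 - 2·(12/5)³/(6·4) = 256/125 kN·m
Superposition: M = Σ M_i = 756/125 kN·m ≈ 6.048000 kN·m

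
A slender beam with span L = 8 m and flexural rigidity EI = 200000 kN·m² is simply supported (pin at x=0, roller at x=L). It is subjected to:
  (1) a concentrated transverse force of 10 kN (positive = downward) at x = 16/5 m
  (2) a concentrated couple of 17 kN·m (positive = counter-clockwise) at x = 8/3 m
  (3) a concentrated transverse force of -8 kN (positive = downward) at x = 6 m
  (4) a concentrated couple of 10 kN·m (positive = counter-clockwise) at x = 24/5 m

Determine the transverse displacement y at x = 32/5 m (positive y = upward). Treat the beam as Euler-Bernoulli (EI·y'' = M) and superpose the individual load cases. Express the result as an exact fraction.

y(32/5) = 22/703125 m

Load 1 — point force P=10 kN at a=16/5 m (b=L-a=24/5):
  y_1 = -Pa(L-x)(2Lx-a²-x²)/(6LEI)  [x>a] = -10·(16/5)·(8-(32/5))·(2·8·(32/5)-(16/5)²-(32/5)²)/(6·8·200000) = -64/234375 m
Load 2 — applied couple M₀=17 kN·m at a=8/3 m (b=L-a=16/3):
  y_2 = (M₀x³/(6L)-M₀(x-a)²/2+C₁x)/EI  [x>a] with C₁=M₀(3b²-L²)/(6L)=68/9 = (17·(32/5)³/(6·8)-17·((32/5)-(8/3))²/2+(68/9)·(32/5))/200000 = 799/7031250 m
Load 3 — point force P=-8 kN at a=6 m (b=L-a=2):
  y_3 = -Pa(L-x)(2Lx-a²-x²)/(6LEI)  [x>a] = -(-8)·6·(8-(32/5))·(2·8·(32/5)-6²-(32/5)²)/(6·8·200000) = 159/781250 m
Load 4 — applied couple M₀=10 kN·m at a=24/5 m (b=L-a=16/5):
  y_4 = (M₀x³/(6L)-M₀(x-a)²/2+C₁x)/EI  [x>a] with C₁=M₀(3b²-L²)/(6L)=-104/15 = (10·(32/5)³/(6·8)-10·((32/5)-(24/5))²/2+(-104/15)·(32/5))/200000 = -1/78125 m
Superposition: y = Σ y_i = 22/703125 m ≈ 0.000031 m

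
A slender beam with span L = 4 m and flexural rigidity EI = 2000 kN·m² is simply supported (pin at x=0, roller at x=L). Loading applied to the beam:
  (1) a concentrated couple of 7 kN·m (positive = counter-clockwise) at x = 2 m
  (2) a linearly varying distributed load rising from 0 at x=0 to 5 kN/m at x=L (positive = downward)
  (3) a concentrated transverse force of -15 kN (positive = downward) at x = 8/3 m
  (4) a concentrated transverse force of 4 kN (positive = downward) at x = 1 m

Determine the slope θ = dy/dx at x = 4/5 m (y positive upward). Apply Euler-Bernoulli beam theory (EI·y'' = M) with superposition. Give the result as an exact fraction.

Load 1 — applied couple M₀=7 kN·m at a=2 m (b=L-a=2):
  θ_1 = (M₀x²/(2L)+C₁)/EI  [x≤a] with C₁=M₀(3b²-L²)/(6L)=-7/6 = (7·(4/5)²/(2·4)+(-7/6))/2000 = -91/300000 rad
Load 2 — triangular load w₀=5 kN/m (0→w₀ over full span):
  θ_2 = -w₀(7L⁴-30L²x²+15x⁴)/(360LEI) = -5·(7·4⁴-30·4²·(4/5)²+15·(4/5)⁴)/(360·4·2000) = -364/140625 rad
Load 3 — point force P=-15 kN at a=8/3 m (b=L-a=4/3):
  θ_3 = -Pb(L²-b²-3x²)/(6LEI)  [x≤a] = -(-15)·(4/3)·(4²-(4/3)²-3·(4/5)²)/(6·4·2000) = 173/33750 rad
Load 4 — point force P=4 kN at a=1 m (b=L-a=3):
  θ_4 = -Pb(L²-b²-3x²)/(6LEI)  [x≤a] = -4·3·(4²-3²-3·(4/5)²)/(6·4·2000) = -127/100000 rad
Superposition: θ = Σ θ_i = 1627/1687500 rad ≈ 0.000964 rad

θ(4/5) = 1627/1687500 rad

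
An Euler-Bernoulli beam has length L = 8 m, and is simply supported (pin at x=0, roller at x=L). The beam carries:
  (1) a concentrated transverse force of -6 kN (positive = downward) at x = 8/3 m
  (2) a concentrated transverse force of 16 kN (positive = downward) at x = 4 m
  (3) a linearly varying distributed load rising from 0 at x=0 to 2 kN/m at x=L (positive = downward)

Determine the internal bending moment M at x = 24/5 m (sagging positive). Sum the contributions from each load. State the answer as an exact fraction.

Load 1 — point force P=-6 kN at a=8/3 m (b=L-a=16/3):
  M_1 = Pa(L-x)/L  [x>a] = (-6)·(8/3)·(8-(24/5))/8 = -32/5 kN·m
Load 2 — point force P=16 kN at a=4 m (b=L-a=4):
  M_2 = Pa(L-x)/L  [x>a] = 16·4·(8-(24/5))/8 = 128/5 kN·m
Load 3 — triangular load w₀=2 kN/m (0→w₀ over full span):
  M_3 = w₀Lx/6 - w₀x³/(6L) = 2·8·(24/5)/6 - 2·(24/5)³/(6·8) = 1024/125 kN·m
Superposition: M = Σ M_i = 3424/125 kN·m ≈ 27.392000 kN·m

M(24/5) = 3424/125 kN·m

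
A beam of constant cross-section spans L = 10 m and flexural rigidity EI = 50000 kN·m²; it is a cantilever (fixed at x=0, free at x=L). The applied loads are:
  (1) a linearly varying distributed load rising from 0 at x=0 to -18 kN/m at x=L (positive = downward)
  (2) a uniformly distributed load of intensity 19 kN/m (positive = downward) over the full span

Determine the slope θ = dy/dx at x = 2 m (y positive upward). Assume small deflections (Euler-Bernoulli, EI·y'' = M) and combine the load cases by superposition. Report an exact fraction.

θ(2) = -3931/375000 rad

Load 1 — triangular load w₀=-18 kN/m (0→w₀ over full span):
  θ_1 = (w₀Lx²/4-w₀L²x/3-w₀x⁴/(24L))/EI = ((-18)·10·2²/4-(-18)·10²·2/3-(-18)·2⁴/(24·10))/50000 = 2553/125000 rad
Load 2 — uniform load w=19 kN/m over full span:
  θ_2 = -wx(x²-3Lx+3L²)/(6EI) = -19·2·(2²-3·10·2+3·10²)/(6·50000) = -1159/37500 rad
Superposition: θ = Σ θ_i = -3931/375000 rad ≈ -0.010483 rad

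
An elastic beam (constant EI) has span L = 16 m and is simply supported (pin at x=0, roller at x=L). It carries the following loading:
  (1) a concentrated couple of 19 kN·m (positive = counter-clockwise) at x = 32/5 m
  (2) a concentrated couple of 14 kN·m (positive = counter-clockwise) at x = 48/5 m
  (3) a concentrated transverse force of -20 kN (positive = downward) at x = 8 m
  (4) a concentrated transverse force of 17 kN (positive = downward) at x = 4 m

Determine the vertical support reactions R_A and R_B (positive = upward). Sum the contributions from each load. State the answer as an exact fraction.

R_A = 77/16 kN, R_B = -125/16 kN

Load 1 — applied couple M₀=19 kN·m at a=32/5 m (b=L-a=48/5):
  R_A = M₀/L = 19/16 kN
  R_B = -M₀/L = -19/16 kN
Load 2 — applied couple M₀=14 kN·m at a=48/5 m (b=L-a=32/5):
  R_A = M₀/L = 14/16 = 7/8 kN
  R_B = -M₀/L = -14/16 = -7/8 kN
Load 3 — point force P=-20 kN at a=8 m (b=L-a=8):
  R_A = Pb/L = (-20)·8/16 = -10 kN
  R_B = Pa/L = (-20)·8/16 = -10 kN
Load 4 — point force P=17 kN at a=4 m (b=L-a=12):
  R_A = Pb/L = 17·12/16 = 51/4 kN
  R_B = Pa/L = 17·4/16 = 17/4 kN
Superposition: R_A = 77/16 kN, R_B = -125/16 kN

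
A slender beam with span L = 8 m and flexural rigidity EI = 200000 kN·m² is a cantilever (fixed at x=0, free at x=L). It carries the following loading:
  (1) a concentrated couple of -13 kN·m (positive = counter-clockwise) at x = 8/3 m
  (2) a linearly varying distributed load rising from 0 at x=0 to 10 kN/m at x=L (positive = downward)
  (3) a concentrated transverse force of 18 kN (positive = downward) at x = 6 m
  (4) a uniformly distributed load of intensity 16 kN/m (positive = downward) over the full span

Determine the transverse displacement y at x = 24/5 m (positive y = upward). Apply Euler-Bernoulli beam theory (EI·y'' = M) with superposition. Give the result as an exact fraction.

y(24/5) = -5864293/175781250 m

Load 1 — applied couple M₀=-13 kN·m at a=8/3 m (b=L-a=16/3):
  y_1 = M₀a(2x-a)/(2EI)  [x>a] = (-13)·(8/3)·(2·(24/5)-(8/3))/(2·200000) = -169/281250 m
Load 2 — triangular load w₀=10 kN/m (0→w₀ over full span):
  y_2 = (w₀Lx³/12-w₀L²x²/6-w₀x⁵/(120L))/EI = (10·8·(24/5)³/12-10·8²·(24/5)²/6-10·(24/5)⁵/(120·8))/200000 = -85296/9765625 m
Load 3 — point force P=18 kN at a=6 m (b=L-a=2):
  y_3 = -Px²(3a-x)/(6EI)  [x≤a] = -18·(24/5)²·(3·6-(24/5))/(6·200000) = -1782/390625 m
Load 4 — uniform load w=16 kN/m over full span:
  y_4 = -wx²(x²-4Lx+6L²)/(24EI) = -16·(24/5)²·((24/5)²-4·8·(24/5)+6·8²)/(24·200000) = -38016/1953125 m
Superposition: y = Σ y_i = -5864293/175781250 m ≈ -0.033361 m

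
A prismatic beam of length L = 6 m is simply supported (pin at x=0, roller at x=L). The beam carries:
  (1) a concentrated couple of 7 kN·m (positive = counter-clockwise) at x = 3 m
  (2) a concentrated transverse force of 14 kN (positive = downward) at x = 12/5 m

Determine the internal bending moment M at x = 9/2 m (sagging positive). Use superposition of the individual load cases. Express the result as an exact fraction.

M(9/2) = 133/20 kN·m

Load 1 — applied couple M₀=7 kN·m at a=3 m (b=L-a=3):
  M_1 = M₀x/L - M₀  [x>a] = 7·(9/2)/6 - 7 = -7/4 kN·m
Load 2 — point force P=14 kN at a=12/5 m (b=L-a=18/5):
  M_2 = Pa(L-x)/L  [x>a] = 14·(12/5)·(6-(9/2))/6 = 42/5 kN·m
Superposition: M = Σ M_i = 133/20 kN·m ≈ 6.650000 kN·m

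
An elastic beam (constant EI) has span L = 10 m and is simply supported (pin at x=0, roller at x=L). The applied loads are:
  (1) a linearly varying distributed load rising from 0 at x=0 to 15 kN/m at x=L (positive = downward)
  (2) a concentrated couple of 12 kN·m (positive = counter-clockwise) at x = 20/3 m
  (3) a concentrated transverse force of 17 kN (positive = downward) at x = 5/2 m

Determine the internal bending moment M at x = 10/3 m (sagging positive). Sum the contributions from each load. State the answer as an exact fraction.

Load 1 — triangular load w₀=15 kN/m (0→w₀ over full span):
  M_1 = w₀Lx/6 - w₀x³/(6L) = 15·10·(10/3)/6 - 15·(10/3)³/(6·10) = 2000/27 kN·m
Load 2 — applied couple M₀=12 kN·m at a=20/3 m (b=L-a=10/3):
  M_2 = M₀x/L  [x≤a] = 12·(10/3)/10 = 4 kN·m
Load 3 — point force P=17 kN at a=5/2 m (b=L-a=15/2):
  M_3 = Pa(L-x)/L  [x>a] = 17·(5/2)·(10-(10/3))/10 = 85/3 kN·m
Superposition: M = Σ M_i = 2873/27 kN·m ≈ 106.407407 kN·m

M(10/3) = 2873/27 kN·m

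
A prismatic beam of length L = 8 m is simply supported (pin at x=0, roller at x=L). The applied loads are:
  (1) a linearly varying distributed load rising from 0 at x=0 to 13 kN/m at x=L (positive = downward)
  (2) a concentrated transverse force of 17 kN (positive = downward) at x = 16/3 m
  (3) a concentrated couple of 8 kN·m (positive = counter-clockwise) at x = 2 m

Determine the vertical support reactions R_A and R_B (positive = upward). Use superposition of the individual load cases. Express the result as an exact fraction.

Load 1 — triangular load w₀=13 kN/m (0→w₀ over full span):
  R_A = w₀L/6 = 13·8/6 = 52/3 kN
  R_B = w₀L/3 = 13·8/3 = 104/3 kN
Load 2 — point force P=17 kN at a=16/3 m (b=L-a=8/3):
  R_A = Pb/L = 17·(8/3)/8 = 17/3 kN
  R_B = Pa/L = 17·(16/3)/8 = 34/3 kN
Load 3 — applied couple M₀=8 kN·m at a=2 m (b=L-a=6):
  R_A = M₀/L = 8/8 = 1 kN
  R_B = -M₀/L = -8/8 = -1 kN
Superposition: R_A = 24 kN, R_B = 45 kN

R_A = 24 kN, R_B = 45 kN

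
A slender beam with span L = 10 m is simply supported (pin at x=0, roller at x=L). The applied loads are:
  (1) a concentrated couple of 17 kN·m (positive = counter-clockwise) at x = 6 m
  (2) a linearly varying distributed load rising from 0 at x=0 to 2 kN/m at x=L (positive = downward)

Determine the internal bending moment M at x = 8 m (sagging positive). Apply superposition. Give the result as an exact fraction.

M(8) = 31/5 kN·m

Load 1 — applied couple M₀=17 kN·m at a=6 m (b=L-a=4):
  M_1 = M₀x/L - M₀  [x>a] = 17·8/10 - 17 = -17/5 kN·m
Load 2 — triangular load w₀=2 kN/m (0→w₀ over full span):
  M_2 = w₀Lx/6 - w₀x³/(6L) = 2·10·8/6 - 2·8³/(6·10) = 48/5 kN·m
Superposition: M = Σ M_i = 31/5 kN·m ≈ 6.200000 kN·m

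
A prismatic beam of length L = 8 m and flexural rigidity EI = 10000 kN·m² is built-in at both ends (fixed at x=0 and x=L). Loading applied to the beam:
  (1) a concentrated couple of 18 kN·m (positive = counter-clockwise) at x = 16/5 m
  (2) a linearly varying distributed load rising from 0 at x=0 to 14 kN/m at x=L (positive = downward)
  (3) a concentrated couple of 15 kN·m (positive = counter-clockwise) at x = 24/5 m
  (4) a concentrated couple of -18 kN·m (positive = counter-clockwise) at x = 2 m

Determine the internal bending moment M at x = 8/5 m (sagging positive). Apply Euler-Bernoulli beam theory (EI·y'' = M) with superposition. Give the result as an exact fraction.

Load 1 — applied couple M₀=18 kN·m at a=16/5 m (b=L-a=24/5):
  M_1 = R_Ax - M_A  [x≤a] with R_A=81/25, M_A=54/25 = (81/25)·(8/5) - (54/25) = 378/125 kN·m
Load 2 — triangular load w₀=14 kN/m (0→w₀ over full span):
  M_2 = 3w₀Lx/20 - w₀L²/30 - w₀x³/(6L) = 3·14·8·(8/5)/20 - 14·8²/30 - 14·(8/5)³/(6·8) = -1568/375 kN·m
Load 3 — applied couple M₀=15 kN·m at a=24/5 m (b=L-a=16/5):
  M_3 = R_Ax - M_A  [x≤a] with R_A=27/10, M_A=24/5 = (27/10)·(8/5) - (24/5) = -12/25 kN·m
Load 4 — applied couple M₀=-18 kN·m at a=2 m (b=L-a=6):
  M_4 = R_Ax - M_A  [x≤a] with R_A=-81/32, M_A=27/8 = (-81/32)·(8/5) - (27/8) = -297/40 kN·m
Superposition: M = Σ M_i = -27187/3000 kN·m ≈ -9.062333 kN·m

M(8/5) = -27187/3000 kN·m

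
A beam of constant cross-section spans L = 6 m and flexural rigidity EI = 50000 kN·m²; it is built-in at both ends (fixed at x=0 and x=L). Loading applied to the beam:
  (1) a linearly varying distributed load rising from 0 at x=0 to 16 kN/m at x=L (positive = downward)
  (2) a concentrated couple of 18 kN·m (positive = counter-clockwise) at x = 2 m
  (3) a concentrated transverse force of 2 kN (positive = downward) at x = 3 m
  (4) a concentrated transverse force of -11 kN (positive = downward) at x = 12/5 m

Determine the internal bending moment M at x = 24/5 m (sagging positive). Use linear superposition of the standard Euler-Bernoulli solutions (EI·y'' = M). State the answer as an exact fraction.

M(24/5) = 4197/1250 kN·m

Load 1 — triangular load w₀=16 kN/m (0→w₀ over full span):
  M_1 = 3w₀Lx/20 - w₀L²/30 - w₀x³/(6L) = 3·16·6·(24/5)/20 - 16·6²/30 - 16·(24/5)³/(6·6) = 96/125 kN·m
Load 2 — applied couple M₀=18 kN·m at a=2 m (b=L-a=4):
  M_2 = R_Ax - M_A - M₀  [x>a] with R_A=4, M_A=0 = 4·(24/5) - 0 - 18 = 6/5 kN·m
Load 3 — point force P=2 kN at a=3 m (b=L-a=3):
  M_3 = Pa²(a+3b)(L-x)/L³ - Pa²b/L²  [x>a] = 2·3²·(3+3·3)·(6-(24/5))/6³ - 2·3²·3/6² = -3/10 kN·m
Load 4 — point force P=-11 kN at a=12/5 m (b=L-a=18/5):
  M_4 = Pa²(a+3b)(L-x)/L³ - Pa²b/L²  [x>a] = (-11)·(12/5)²·((12/5)+3·(18/5))·(6-(24/5))/6³ - (-11)·(12/5)²·(18/5)/6² = 1056/625 kN·m
Superposition: M = Σ M_i = 4197/1250 kN·m ≈ 3.357600 kN·m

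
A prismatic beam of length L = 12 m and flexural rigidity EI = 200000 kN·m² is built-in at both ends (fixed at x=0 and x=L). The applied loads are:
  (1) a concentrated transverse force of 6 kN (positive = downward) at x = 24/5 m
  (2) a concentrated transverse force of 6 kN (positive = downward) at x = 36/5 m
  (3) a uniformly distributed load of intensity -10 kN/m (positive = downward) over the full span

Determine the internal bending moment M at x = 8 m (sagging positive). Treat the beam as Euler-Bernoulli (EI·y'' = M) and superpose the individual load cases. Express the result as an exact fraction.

M(8) = -832/25 kN·m

Load 1 — point force P=6 kN at a=24/5 m (b=L-a=36/5):
  M_1 = Pa²(a+3b)(L-x)/L³ - Pa²b/L²  [x>a] = 6·(24/5)²·((24/5)+3·(36/5))·(12-8)/12³ - 6·(24/5)²·(36/5)/12² = 192/125 kN·m
Load 2 — point force P=6 kN at a=36/5 m (b=L-a=24/5):
  M_2 = Pa²(a+3b)(L-x)/L³ - Pa²b/L²  [x>a] = 6·(36/5)²·((36/5)+3·(24/5))·(12-8)/12³ - 6·(36/5)²·(24/5)/12² = 648/125 kN·m
Load 3 — uniform load w=-10 kN/m over full span:
  M_3 = wLx/2 - wL²/12 - wx²/2 = (-10)·12·8/2 - (-10)·12²/12 - (-10)·8²/2 = -40 kN·m
Superposition: M = Σ M_i = -832/25 kN·m ≈ -33.280000 kN·m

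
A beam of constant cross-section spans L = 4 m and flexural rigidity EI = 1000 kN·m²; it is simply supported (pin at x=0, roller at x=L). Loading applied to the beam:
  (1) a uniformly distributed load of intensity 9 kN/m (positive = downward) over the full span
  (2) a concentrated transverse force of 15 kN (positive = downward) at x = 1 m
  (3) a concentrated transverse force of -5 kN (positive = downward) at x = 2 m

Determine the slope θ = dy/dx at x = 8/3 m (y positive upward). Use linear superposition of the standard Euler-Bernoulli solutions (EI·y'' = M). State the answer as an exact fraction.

Load 1 — uniform load w=9 kN/m over full span:
  θ_1 = -w(L³-6Lx²+4x³)/(24EI) = -9·(4³-6·4·(8/3)²+4·(8/3)³)/(24·1000) = 13/1125 rad
Load 2 — point force P=15 kN at a=1 m (b=L-a=3):
  θ_2 = -Pa(2L²-6Lx+3x²+a²)/(6LEI)  [x>a] = -15·1·(2·4²-6·4·(8/3)+3·(8/3)²+1²)/(6·4·1000) = 29/4800 rad
Load 3 — point force P=-5 kN at a=2 m (b=L-a=2):
  θ_3 = -Pa(2L²-6Lx+3x²+a²)/(6LEI)  [x>a] = -(-5)·2·(2·4²-6·4·(8/3)+3·(8/3)²+2²)/(6·4·1000) = -1/360 rad
Superposition: θ = Σ θ_i = 1067/72000 rad ≈ 0.014819 rad

θ(8/3) = 1067/72000 rad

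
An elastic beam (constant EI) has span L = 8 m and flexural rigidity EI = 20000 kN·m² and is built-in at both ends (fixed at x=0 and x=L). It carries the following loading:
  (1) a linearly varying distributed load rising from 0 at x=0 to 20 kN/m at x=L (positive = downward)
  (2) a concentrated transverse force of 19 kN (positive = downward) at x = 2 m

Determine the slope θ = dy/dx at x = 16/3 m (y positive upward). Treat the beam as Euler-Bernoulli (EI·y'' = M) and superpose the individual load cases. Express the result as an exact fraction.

Load 1 — triangular load w₀=20 kN/m (0→w₀ over full span):
  θ_1 = -w₀(2x(L-x)(L-2x)(x+2L)+x²(L-x)²)/(120LEI) = -20·(2·(16/3)·(8-(16/3))·(8-2·(16/3))·((16/3)+2·8)+(16/3)²·(8-(16/3))²)/(120·8·20000) = 224/151875 rad
Load 2 — point force P=19 kN at a=2 m (b=L-a=6):
  θ_2 = Pa²(L-x)(2bL-(3b+a)(L-x))/(2L³EI)  [x>a] = 19·2²·(8-(16/3))·(2·6·8-(3·6+2)·(8-(16/3)))/(2·8³·20000) = 19/45000 rad
Superposition: θ = Σ θ_i = 461/243000 rad ≈ 0.001897 rad

θ(16/3) = 461/243000 rad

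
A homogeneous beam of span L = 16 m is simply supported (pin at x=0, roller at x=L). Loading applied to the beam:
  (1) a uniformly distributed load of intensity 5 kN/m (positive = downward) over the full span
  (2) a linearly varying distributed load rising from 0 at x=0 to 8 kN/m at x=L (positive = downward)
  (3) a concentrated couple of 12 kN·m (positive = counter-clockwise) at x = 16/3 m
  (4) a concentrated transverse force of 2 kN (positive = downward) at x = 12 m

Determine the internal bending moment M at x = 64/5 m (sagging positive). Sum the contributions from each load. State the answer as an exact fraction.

M(64/5) = 25388/125 kN·m

Load 1 — uniform load w=5 kN/m over full span:
  M_1 = wx(L-x)/2 = 5·(64/5)·(16-(64/5))/2 = 512/5 kN·m
Load 2 — triangular load w₀=8 kN/m (0→w₀ over full span):
  M_2 = w₀Lx/6 - w₀x³/(6L) = 8·16·(64/5)/6 - 8·(64/5)³/(6·16) = 12288/125 kN·m
Load 3 — applied couple M₀=12 kN·m at a=16/3 m (b=L-a=32/3):
  M_3 = M₀x/L - M₀  [x>a] = 12·(64/5)/16 - 12 = -12/5 kN·m
Load 4 — point force P=2 kN at a=12 m (b=L-a=4):
  M_4 = Pa(L-x)/L  [x>a] = 2·12·(16-(64/5))/16 = 24/5 kN·m
Superposition: M = Σ M_i = 25388/125 kN·m ≈ 203.104000 kN·m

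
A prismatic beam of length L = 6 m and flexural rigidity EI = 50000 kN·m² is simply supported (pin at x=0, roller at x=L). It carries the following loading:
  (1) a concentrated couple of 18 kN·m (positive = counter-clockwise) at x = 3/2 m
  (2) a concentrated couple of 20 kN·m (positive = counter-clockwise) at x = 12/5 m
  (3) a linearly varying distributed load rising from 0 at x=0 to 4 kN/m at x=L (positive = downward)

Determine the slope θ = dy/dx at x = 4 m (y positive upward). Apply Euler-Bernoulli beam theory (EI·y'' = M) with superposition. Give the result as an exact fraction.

Load 1 — applied couple M₀=18 kN·m at a=3/2 m (b=L-a=9/2):
  θ_1 = (M₀x²/(2L)-M₀(x-a)+C₁)/EI  [x>a] with C₁=M₀(3b²-L²)/(6L)=99/8 = (18·4²/(2·6)-18·(4-(3/2))+(99/8))/50000 = -69/400000 rad
Load 2 — applied couple M₀=20 kN·m at a=12/5 m (b=L-a=18/5):
  θ_2 = (M₀x²/(2L)-M₀(x-a)+C₁)/EI  [x>a] with C₁=M₀(3b²-L²)/(6L)=8/5 = (20·4²/(2·6)-20·(4-(12/5))+(8/5))/50000 = -7/93750 rad
Load 3 — triangular load w₀=4 kN/m (0→w₀ over full span):
  θ_3 = -w₀(7L⁴-30L²x²+15x⁴)/(360LEI) = -4·(7·6⁴-30·6²·4²+15·4⁴)/(360·6·50000) = 91/562500 rad
Superposition: θ = Σ θ_i = -1537/18000000 rad ≈ -0.000085 rad

θ(4) = -1537/18000000 rad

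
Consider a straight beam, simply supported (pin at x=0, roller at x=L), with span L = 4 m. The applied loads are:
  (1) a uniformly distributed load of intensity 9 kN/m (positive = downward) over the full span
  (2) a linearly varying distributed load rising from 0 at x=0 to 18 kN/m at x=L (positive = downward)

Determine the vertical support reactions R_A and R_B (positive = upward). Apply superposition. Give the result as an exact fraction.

R_A = 30 kN, R_B = 42 kN

Load 1 — uniform load w=9 kN/m over full span:
  R_A = wL/2 = 9·4/2 = 18 kN
  R_B = wL/2 = 9·4/2 = 18 kN
Load 2 — triangular load w₀=18 kN/m (0→w₀ over full span):
  R_A = w₀L/6 = 18·4/6 = 12 kN
  R_B = w₀L/3 = 18·4/3 = 24 kN
Superposition: R_A = 30 kN, R_B = 42 kN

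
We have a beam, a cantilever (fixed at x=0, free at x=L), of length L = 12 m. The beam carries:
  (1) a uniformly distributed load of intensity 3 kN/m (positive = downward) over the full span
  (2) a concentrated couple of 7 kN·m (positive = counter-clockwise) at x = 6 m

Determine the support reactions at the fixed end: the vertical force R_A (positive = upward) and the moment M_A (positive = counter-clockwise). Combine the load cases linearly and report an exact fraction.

R_A = 36 kN, M_A = 209 kN·m

Load 1 — uniform load w=3 kN/m over full span:
  R_A = wL = 3·12 = 36 kN
  M_A = wL²/2 = 3·12²/2 = 216 kN·m
Load 2 — applied couple M₀=7 kN·m at a=6 m (b=L-a=6):
  R_A = 0 kN
  M_A = -M₀ = -7 kN·m
Superposition: R_A = 36 kN, M_A = 209 kN·m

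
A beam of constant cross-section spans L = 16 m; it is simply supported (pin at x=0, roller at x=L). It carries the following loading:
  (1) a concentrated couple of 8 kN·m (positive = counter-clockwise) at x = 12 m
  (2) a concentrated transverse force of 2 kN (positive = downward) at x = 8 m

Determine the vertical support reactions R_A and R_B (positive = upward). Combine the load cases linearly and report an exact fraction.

Load 1 — applied couple M₀=8 kN·m at a=12 m (b=L-a=4):
  R_A = M₀/L = 8/16 = 1/2 kN
  R_B = -M₀/L = -8/16 = -1/2 kN
Load 2 — point force P=2 kN at a=8 m (b=L-a=8):
  R_A = Pb/L = 2·8/16 = 1 kN
  R_B = Pa/L = 2·8/16 = 1 kN
Superposition: R_A = 3/2 kN, R_B = 1/2 kN

R_A = 3/2 kN, R_B = 1/2 kN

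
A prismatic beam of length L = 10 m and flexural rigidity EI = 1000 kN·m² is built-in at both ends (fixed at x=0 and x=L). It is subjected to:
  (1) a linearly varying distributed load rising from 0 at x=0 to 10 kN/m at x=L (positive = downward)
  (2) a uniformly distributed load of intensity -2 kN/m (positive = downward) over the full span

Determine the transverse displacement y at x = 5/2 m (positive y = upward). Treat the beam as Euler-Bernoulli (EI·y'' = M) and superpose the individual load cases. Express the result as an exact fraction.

Load 1 — triangular load w₀=10 kN/m (0→w₀ over full span):
  y_1 = -w₀x²(L-x)²(x+2L)/(120LEI) = -10·(5/2)²·(10-(5/2))²·((5/2)+2·10)/(120·10·1000) = -135/2048 m
Load 2 — uniform load w=-2 kN/m over full span:
  y_2 = -wx²(L-x)²/(24EI) = -(-2)·(5/2)²·(10-(5/2))²/(24·1000) = 15/512 m
Superposition: y = Σ y_i = -75/2048 m ≈ -0.036621 m

y(5/2) = -75/2048 m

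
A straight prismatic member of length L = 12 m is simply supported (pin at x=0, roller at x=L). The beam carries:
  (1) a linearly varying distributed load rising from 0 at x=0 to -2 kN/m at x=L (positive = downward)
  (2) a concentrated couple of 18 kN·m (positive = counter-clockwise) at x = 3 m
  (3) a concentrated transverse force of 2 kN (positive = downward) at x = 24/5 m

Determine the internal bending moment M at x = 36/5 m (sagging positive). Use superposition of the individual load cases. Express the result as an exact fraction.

Load 1 — triangular load w₀=-2 kN/m (0→w₀ over full span):
  M_1 = w₀Lx/6 - w₀x³/(6L) = (-2)·12·(36/5)/6 - (-2)·(36/5)³/(6·12) = -2304/125 kN·m
Load 2 — applied couple M₀=18 kN·m at a=3 m (b=L-a=9):
  M_2 = M₀x/L - M₀  [x>a] = 18·(36/5)/12 - 18 = -36/5 kN·m
Load 3 — point force P=2 kN at a=24/5 m (b=L-a=36/5):
  M_3 = Pa(L-x)/L  [x>a] = 2·(24/5)·(12-(36/5))/12 = 96/25 kN·m
Superposition: M = Σ M_i = -2724/125 kN·m ≈ -21.792000 kN·m

M(36/5) = -2724/125 kN·m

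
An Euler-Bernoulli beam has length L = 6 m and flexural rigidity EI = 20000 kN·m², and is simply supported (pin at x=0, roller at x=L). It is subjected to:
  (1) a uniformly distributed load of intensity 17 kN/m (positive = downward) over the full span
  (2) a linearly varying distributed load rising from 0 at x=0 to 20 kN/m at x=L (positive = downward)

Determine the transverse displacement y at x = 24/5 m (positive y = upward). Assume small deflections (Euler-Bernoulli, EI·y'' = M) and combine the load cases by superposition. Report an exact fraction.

Load 1 — uniform load w=17 kN/m over full span:
  y_1 = -wx(L³-2Lx²+x³)/(24EI) = -17·(24/5)·(6³-2·6·(24/5)²+(24/5)³)/(24·20000) = -13311/1562500 m
Load 2 — triangular load w₀=20 kN/m (0→w₀ over full span):
  y_2 = -w₀x(7L⁴-10L²x²+3x⁴)/(360LEI) = -20·(24/5)·(7·6⁴-10·6²·(24/5)²+3·(24/5)⁴)/(360·6·20000) = -10287/1953125 m
Superposition: y = Σ y_i = -107703/7812500 m ≈ -0.013786 m

y(24/5) = -107703/7812500 m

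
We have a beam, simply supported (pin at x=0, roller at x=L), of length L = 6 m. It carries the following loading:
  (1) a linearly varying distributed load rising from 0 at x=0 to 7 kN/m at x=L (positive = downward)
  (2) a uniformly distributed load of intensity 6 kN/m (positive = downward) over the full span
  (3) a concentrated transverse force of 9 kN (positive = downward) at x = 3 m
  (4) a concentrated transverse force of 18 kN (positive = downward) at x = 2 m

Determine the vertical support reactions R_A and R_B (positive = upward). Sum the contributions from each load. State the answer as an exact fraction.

R_A = 83/2 kN, R_B = 85/2 kN

Load 1 — triangular load w₀=7 kN/m (0→w₀ over full span):
  R_A = w₀L/6 = 7·6/6 = 7 kN
  R_B = w₀L/3 = 7·6/3 = 14 kN
Load 2 — uniform load w=6 kN/m over full span:
  R_A = wL/2 = 6·6/2 = 18 kN
  R_B = wL/2 = 6·6/2 = 18 kN
Load 3 — point force P=9 kN at a=3 m (b=L-a=3):
  R_A = Pb/L = 9·3/6 = 9/2 kN
  R_B = Pa/L = 9·3/6 = 9/2 kN
Load 4 — point force P=18 kN at a=2 m (b=L-a=4):
  R_A = Pb/L = 18·4/6 = 12 kN
  R_B = Pa/L = 18·2/6 = 6 kN
Superposition: R_A = 83/2 kN, R_B = 85/2 kN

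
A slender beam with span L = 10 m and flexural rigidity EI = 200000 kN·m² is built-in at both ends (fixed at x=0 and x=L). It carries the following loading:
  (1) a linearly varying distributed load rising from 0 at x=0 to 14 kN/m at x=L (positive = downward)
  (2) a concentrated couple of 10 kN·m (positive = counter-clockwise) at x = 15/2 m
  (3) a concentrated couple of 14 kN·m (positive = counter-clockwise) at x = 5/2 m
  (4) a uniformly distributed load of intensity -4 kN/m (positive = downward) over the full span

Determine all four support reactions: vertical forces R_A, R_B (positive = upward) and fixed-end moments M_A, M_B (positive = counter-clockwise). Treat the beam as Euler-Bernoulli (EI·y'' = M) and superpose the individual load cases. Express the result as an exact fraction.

R_A = 37/10 kN, M_A = 83/6 kN·m, R_B = 263/10 kN, M_B = -205/6 kN·m

Load 1 — triangular load w₀=14 kN/m (0→w₀ over full span):
  R_A = 3w₀L/20 = 3·14·10/20 = 21 kN
  M_A = w₀L²/30 = 14·10²/30 = 140/3 kN·m
  R_B = 7w₀L/20 = 7·14·10/20 = 49 kN
  M_B = -w₀L²/20 = -14·10²/20 = -70 kN·m
Load 2 — applied couple M₀=10 kN·m at a=15/2 m (b=L-a=5/2):
  R_A = 6M₀ab/L³ = 6·10·(15/2)·(5/2)/10³ = 9/8 kN
  M_A = M₀b(2a-b)/L² = 10·(5/2)·(2·(15/2)-(5/2))/10² = 25/8 kN·m
  R_B = -6M₀ab/L³ = -6·10·(15/2)·(5/2)/10³ = -9/8 kN
  M_B = M₀a(2b-a)/L² = 10·(15/2)·(2·(5/2)-(15/2))/10² = -15/8 kN·m
Load 3 — applied couple M₀=14 kN·m at a=5/2 m (b=L-a=15/2):
  R_A = 6M₀ab/L³ = 6·14·(5/2)·(15/2)/10³ = 63/40 kN
  M_A = M₀b(2a-b)/L² = 14·(15/2)·(2·(5/2)-(15/2))/10² = -21/8 kN·m
  R_B = -6M₀ab/L³ = -6·14·(5/2)·(15/2)/10³ = -63/40 kN
  M_B = M₀a(2b-a)/L² = 14·(5/2)·(2·(15/2)-(5/2))/10² = 35/8 kN·m
Load 4 — uniform load w=-4 kN/m over full span:
  R_A = wL/2 = (-4)·10/2 = -20 kN
  M_A = wL²/12 = (-4)·10²/12 = -100/3 kN·m
  R_B = wL/2 = (-4)·10/2 = -20 kN
  M_B = -wL²/12 = -(-4)·10²/12 = 100/3 kN·m
Superposition: R_A = 37/10 kN, M_A = 83/6 kN·m, R_B = 263/10 kN, M_B = -205/6 kN·m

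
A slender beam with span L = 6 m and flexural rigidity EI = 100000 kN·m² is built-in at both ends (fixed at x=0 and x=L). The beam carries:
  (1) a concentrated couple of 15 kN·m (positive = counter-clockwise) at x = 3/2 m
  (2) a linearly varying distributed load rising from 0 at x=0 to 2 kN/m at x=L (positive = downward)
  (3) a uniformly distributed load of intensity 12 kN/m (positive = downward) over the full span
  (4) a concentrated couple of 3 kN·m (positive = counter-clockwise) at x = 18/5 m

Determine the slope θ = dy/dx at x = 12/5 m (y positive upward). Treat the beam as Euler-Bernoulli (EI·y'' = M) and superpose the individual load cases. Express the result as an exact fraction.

θ(12/5) = -25713/250000000 rad

Load 1 — applied couple M₀=15 kN·m at a=3/2 m (b=L-a=9/2):
  θ_1 = (R_Ax²/2 - M_Ax - M₀(x-a))/EI  [x>a] with R_A=45/16, M_A=-45/16 = ((45/16)·(12/5)²/2 - (-45/16)·(12/5) - 15·((12/5)-(3/2)))/100000 = 27/2000000 rad
Load 2 — triangular load w₀=2 kN/m (0→w₀ over full span):
  θ_2 = -w₀(2x(L-x)(L-2x)(x+2L)+x²(L-x)²)/(120LEI) = -2·(2·(12/5)·(6-(12/5))·(6-2·(12/5))·((12/5)+2·6)+(12/5)²·(6-(12/5))²)/(120·6·100000) = -81/7812500 rad
Load 3 — uniform load w=12 kN/m over full span:
  θ_3 = -wx(L-x)(L-2x)/(12EI) = -12·(12/5)·(6-(12/5))·(6-2·(12/5))/(12·100000) = -81/781250 rad
Load 4 — applied couple M₀=3 kN·m at a=18/5 m (b=L-a=12/5):
  θ_4 = (R_Ax²/2 - M_Ax)/EI  [x≤a] with R_A=18/25, M_A=24/25 = ((18/25)·(12/5)²/2 - (24/25)·(12/5))/100000 = -9/3906250 rad
Superposition: θ = Σ θ_i = -25713/250000000 rad ≈ -0.000103 rad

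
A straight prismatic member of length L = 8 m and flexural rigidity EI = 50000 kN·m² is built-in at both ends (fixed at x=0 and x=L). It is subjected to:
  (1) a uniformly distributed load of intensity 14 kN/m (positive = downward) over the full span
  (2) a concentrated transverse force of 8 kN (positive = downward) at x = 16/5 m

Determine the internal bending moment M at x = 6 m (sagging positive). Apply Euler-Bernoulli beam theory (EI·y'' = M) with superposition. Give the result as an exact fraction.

Load 1 — uniform load w=14 kN/m over full span:
  M_1 = wLx/2 - wL²/12 - wx²/2 = 14·8·6/2 - 14·8²/12 - 14·6²/2 = 28/3 kN·m
Load 2 — point force P=8 kN at a=16/5 m (b=L-a=24/5):
  M_2 = Pa²(a+3b)(L-x)/L³ - Pa²b/L²  [x>a] = 8·(16/5)²·((16/5)+3·(24/5))·(8-6)/8³ - 8·(16/5)²·(24/5)/8² = -64/125 kN·m
Superposition: M = Σ M_i = 3308/375 kN·m ≈ 8.821333 kN·m

M(6) = 3308/375 kN·m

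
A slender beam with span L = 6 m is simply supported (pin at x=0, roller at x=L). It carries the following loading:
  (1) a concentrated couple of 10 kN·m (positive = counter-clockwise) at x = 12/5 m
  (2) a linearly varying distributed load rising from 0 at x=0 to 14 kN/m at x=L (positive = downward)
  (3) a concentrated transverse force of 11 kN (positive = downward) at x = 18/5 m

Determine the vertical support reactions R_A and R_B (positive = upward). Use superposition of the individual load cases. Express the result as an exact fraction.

Load 1 — applied couple M₀=10 kN·m at a=12/5 m (b=L-a=18/5):
  R_A = M₀/L = 10/6 = 5/3 kN
  R_B = -M₀/L = -10/6 = -5/3 kN
Load 2 — triangular load w₀=14 kN/m (0→w₀ over full span):
  R_A = w₀L/6 = 14·6/6 = 14 kN
  R_B = w₀L/3 = 14·6/3 = 28 kN
Load 3 — point force P=11 kN at a=18/5 m (b=L-a=12/5):
  R_A = Pb/L = 11·(12/5)/6 = 22/5 kN
  R_B = Pa/L = 11·(18/5)/6 = 33/5 kN
Superposition: R_A = 301/15 kN, R_B = 494/15 kN

R_A = 301/15 kN, R_B = 494/15 kN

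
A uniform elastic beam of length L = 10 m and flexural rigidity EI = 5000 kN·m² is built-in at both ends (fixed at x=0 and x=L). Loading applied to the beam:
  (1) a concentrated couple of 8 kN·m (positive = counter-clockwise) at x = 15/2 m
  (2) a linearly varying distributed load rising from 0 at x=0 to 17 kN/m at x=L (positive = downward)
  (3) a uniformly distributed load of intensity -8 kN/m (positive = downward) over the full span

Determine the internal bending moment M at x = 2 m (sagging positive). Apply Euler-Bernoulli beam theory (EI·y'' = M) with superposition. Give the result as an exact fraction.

Load 1 — applied couple M₀=8 kN·m at a=15/2 m (b=L-a=5/2):
  M_1 = R_Ax - M_A  [x≤a] with R_A=9/10, M_A=5/2 = (9/10)·2 - (5/2) = -7/10 kN·m
Load 2 — triangular load w₀=17 kN/m (0→w₀ over full span):
  M_2 = 3w₀Lx/20 - w₀L²/30 - w₀x³/(6L) = 3·17·10·2/20 - 17·10²/30 - 17·2³/(6·10) = -119/15 kN·m
Load 3 — uniform load w=-8 kN/m over full span:
  M_3 = wLx/2 - wL²/12 - wx²/2 = (-8)·10·2/2 - (-8)·10²/12 - (-8)·2²/2 = 8/3 kN·m
Superposition: M = Σ M_i = -179/30 kN·m ≈ -5.966667 kN·m

M(2) = -179/30 kN·m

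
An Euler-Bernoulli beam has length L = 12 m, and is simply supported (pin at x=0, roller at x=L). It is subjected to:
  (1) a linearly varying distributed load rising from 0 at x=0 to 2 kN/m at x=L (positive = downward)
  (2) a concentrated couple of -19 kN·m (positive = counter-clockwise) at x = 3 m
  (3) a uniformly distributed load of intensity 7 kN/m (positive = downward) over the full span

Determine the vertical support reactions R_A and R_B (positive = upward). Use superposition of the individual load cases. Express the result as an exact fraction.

Load 1 — triangular load w₀=2 kN/m (0→w₀ over full span):
  R_A = w₀L/6 = 2·12/6 = 4 kN
  R_B = w₀L/3 = 2·12/3 = 8 kN
Load 2 — applied couple M₀=-19 kN·m at a=3 m (b=L-a=9):
  R_A = M₀/L = (-19)/12 = -19/12 kN
  R_B = -M₀/L = -(-19)/12 = 19/12 kN
Load 3 — uniform load w=7 kN/m over full span:
  R_A = wL/2 = 7·12/2 = 42 kN
  R_B = wL/2 = 7·12/2 = 42 kN
Superposition: R_A = 533/12 kN, R_B = 619/12 kN

R_A = 533/12 kN, R_B = 619/12 kN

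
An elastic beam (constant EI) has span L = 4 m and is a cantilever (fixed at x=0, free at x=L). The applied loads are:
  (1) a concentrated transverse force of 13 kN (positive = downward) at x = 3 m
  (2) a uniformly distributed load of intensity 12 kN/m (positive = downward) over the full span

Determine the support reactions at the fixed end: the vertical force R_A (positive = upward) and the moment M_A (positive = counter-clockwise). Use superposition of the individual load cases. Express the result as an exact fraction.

Load 1 — point force P=13 kN at a=3 m (b=L-a=1):
  R_A = P = 13 kN
  M_A = Pa = 13·3 = 39 kN·m
Load 2 — uniform load w=12 kN/m over full span:
  R_A = wL = 12·4 = 48 kN
  M_A = wL²/2 = 12·4²/2 = 96 kN·m
Superposition: R_A = 61 kN, M_A = 135 kN·m

R_A = 61 kN, M_A = 135 kN·m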